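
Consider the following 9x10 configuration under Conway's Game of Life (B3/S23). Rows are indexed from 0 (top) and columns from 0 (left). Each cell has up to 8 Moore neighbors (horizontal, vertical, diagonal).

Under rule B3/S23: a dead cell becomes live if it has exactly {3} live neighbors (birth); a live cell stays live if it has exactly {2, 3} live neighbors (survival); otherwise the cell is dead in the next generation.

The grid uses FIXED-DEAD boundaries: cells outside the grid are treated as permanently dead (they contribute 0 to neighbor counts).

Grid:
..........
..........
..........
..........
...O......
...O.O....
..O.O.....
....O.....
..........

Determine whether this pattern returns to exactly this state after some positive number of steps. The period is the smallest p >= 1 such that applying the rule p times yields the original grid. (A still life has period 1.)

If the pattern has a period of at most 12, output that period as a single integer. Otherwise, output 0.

Simulating and comparing each generation to the original:
Gen 0 (original, given above): 6 live cells
Gen 1: 6 live cells, differs from original
Gen 2: 6 live cells, MATCHES original -> period = 2

Answer: 2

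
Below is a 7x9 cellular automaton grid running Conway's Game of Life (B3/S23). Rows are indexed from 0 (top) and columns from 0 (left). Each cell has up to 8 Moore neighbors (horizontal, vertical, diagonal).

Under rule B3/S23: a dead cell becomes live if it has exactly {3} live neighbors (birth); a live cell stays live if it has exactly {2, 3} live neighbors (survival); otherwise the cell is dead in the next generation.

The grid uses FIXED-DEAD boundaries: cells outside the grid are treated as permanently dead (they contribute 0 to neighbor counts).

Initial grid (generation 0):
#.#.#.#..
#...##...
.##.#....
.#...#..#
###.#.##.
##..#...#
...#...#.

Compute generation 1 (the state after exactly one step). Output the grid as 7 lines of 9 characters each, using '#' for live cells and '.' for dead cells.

Simulating step by step:
Generation 0 (given above): 25 live cells
Generation 1: 26 live cells
(generation 1 grid is the final answer)

Answer: .#.##....
#.#.#....
#####....
....####.
..###.###
#...###.#
.........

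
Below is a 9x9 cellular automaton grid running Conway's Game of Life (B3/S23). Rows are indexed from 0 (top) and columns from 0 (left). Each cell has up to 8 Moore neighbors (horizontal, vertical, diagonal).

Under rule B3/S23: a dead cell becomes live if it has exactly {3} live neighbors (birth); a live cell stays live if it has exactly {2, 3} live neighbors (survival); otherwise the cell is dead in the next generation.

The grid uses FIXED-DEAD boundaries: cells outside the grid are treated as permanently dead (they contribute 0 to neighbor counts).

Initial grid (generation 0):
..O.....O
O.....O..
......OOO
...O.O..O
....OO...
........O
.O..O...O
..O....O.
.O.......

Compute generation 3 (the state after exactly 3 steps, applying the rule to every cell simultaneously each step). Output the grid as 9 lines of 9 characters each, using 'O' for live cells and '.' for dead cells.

Simulating step by step:
Generation 0 (given above): 19 live cells
Generation 1: 15 live cells
.........
......O.O
.....OO.O
.....O..O
....OO...
....OO...
.......OO
.OO......
.........
Generation 2: 10 live cells
.........
.....OO..
.....OO.O
.......O.
......O..
....OOO..
.........
.........
.........
Generation 3: 11 live cells
(generation 3 grid is the final answer)

Answer: .........
.....OOO.
.....O...
.....O.O.
......OO.
.....OO..
.....O...
.........
.........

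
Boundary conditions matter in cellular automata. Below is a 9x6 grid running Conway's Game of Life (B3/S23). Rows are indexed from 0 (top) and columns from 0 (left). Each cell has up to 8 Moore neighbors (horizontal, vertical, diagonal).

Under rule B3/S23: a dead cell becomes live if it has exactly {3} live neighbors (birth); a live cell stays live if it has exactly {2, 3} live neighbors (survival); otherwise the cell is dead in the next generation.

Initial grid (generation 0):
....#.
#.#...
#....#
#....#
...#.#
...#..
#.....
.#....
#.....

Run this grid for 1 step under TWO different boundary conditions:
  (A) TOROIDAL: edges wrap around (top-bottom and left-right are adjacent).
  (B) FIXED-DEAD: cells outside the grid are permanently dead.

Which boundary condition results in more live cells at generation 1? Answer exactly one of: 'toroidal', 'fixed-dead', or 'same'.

Under TOROIDAL boundary, generation 1:
.#...#
##....
......
......
#....#
....#.
......
##....
......
Population = 9

Under FIXED-DEAD boundary, generation 1:
......
.#....
#.....
.....#
......
....#.
......
##....
......
Population = 6

Comparison: toroidal=9, fixed-dead=6 -> toroidal

Answer: toroidal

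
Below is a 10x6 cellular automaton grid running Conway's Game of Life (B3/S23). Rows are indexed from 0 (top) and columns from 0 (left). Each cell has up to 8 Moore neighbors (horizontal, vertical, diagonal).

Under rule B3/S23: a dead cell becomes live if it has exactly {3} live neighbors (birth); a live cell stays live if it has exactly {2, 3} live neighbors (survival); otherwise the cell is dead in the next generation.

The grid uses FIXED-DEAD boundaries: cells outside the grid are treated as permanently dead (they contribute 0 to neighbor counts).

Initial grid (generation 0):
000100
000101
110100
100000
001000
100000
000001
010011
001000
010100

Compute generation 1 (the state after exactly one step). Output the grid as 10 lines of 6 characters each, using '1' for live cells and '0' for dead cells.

Simulating step by step:
Generation 0 (given above): 16 live cells
Generation 1: 18 live cells
(generation 1 grid is the final answer)

Answer: 000010
000100
111010
101000
010000
000000
000011
000011
011110
001000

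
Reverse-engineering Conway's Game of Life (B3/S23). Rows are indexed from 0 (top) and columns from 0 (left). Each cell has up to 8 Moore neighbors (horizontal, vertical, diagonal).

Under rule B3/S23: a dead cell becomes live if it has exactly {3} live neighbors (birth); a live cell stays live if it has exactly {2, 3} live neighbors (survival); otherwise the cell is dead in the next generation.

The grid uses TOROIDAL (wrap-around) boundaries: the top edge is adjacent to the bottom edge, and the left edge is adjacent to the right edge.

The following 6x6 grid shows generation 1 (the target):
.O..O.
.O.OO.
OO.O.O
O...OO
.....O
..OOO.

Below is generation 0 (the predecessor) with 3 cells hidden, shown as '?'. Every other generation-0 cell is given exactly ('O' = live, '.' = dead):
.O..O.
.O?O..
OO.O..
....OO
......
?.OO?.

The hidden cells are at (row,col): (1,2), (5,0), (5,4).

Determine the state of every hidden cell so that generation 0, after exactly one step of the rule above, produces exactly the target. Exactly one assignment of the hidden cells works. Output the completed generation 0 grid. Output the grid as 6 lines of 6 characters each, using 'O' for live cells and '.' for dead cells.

Answer: .O..O.
.O.O..
OO.O..
....OO
......
..OOO.

Derivation:
Hidden generation-0 cells (in order): (1,2), (5,0), (5,4).
A hidden cell only influences target cells in its own 3x3 neighborhood. Try each of the 2^3 = 8 assignments, step the completed generation 0 forward once under B3/S23, and compare with the target:
  (1,2)=. (5,0)=. (5,4)=. -> step gives (4,3)='O' but target has '.' -> reject
  (1,2)=. (5,0)=. (5,4)=O -> step reproduces the target at every cell -> ACCEPT
  (1,2)=. (5,0)=O (5,4)=. -> step gives (0,0)='O' but target has '.' -> reject
  (1,2)=. (5,0)=O (5,4)=O -> step gives (0,0)='O' but target has '.' -> reject
  (1,2)=O (5,0)=. (5,4)=. -> step gives (1,1)='.' but target has 'O' -> reject
  (1,2)=O (5,0)=. (5,4)=O -> step gives (1,1)='.' but target has 'O' -> reject
  (1,2)=O (5,0)=O (5,4)=. -> step gives (0,0)='O' but target has '.' -> reject
  (1,2)=O (5,0)=O (5,4)=O -> step gives (0,0)='O' but target has '.' -> reject
Unique solution: (1,2)=dead, (5,0)=dead, (5,4)=live.
Check: live-neighbor counts of every cell in the completed generation 0:
225532
435232
324243
322222
112443
122322
Applying B3/S23 to generation 0 with these counts gives:
.O..O.
.O.OO.
OO.O.O
O...OO
.....O
..OOO.
which matches the target exactly.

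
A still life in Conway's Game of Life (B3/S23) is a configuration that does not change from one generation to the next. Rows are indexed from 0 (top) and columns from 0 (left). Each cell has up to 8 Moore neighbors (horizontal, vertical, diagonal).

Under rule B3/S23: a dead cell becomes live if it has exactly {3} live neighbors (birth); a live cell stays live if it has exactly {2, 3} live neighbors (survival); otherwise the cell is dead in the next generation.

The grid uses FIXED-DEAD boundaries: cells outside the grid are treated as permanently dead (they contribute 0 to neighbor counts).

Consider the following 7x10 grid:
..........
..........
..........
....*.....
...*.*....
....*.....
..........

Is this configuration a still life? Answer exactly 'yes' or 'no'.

Compute generation 1 and compare to generation 0 (given above):
Generation 1:
..........
..........
..........
....*.....
...*.*....
....*.....
..........
The grids are IDENTICAL -> still life.

Answer: yes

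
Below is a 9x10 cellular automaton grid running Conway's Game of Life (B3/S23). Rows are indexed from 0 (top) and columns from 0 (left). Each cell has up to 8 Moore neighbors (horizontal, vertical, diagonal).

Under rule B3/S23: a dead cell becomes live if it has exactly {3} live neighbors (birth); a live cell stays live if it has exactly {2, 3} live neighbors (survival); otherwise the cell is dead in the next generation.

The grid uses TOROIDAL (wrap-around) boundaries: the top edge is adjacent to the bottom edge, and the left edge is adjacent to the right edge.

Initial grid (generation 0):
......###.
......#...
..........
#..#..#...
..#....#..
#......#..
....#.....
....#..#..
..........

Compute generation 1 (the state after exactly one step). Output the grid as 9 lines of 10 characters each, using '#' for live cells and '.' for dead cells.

Answer: ......##..
......#...
..........
..........
.#....##..
..........
..........
..........
......#.#.

Derivation:
Simulating step by step:
Generation 0 (given above): 14 live cells
Generation 1: 8 live cells
(generation 1 grid is the final answer)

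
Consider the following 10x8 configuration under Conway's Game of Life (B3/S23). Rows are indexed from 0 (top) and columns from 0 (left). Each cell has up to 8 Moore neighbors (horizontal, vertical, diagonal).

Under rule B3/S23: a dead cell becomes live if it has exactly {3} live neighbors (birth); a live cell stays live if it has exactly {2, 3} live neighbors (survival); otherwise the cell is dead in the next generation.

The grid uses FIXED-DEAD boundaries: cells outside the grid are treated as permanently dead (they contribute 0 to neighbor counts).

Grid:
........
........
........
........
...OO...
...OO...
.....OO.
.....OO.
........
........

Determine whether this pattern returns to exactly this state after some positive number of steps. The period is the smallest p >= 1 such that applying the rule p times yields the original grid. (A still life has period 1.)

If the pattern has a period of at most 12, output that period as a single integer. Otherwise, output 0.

Simulating and comparing each generation to the original:
Gen 0 (original, given above): 8 live cells
Gen 1: 6 live cells, differs from original
Gen 2: 8 live cells, MATCHES original -> period = 2

Answer: 2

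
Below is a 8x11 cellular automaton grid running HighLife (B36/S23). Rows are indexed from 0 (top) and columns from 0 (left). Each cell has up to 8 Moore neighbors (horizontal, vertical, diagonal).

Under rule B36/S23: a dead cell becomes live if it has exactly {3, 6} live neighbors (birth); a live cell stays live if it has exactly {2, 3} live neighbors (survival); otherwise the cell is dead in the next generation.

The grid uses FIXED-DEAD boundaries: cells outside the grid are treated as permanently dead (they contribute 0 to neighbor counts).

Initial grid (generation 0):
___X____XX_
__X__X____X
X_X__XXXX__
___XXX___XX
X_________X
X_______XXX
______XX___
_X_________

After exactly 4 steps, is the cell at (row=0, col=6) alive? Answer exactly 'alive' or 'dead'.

Simulating step by step:
Generation 0 (given above): 26 live cells
Generation 1: 29 live cells
_________X_
_XXXXX_____
_XX____XX_X
_X_XXX_XXXX
____X___XX_
_______XXXX
_______XXX_
___________
Generation 2: 27 live cells
__XXX______
_X_XX___XX_
X__XX__X__X
_X_XXXX___X
___XXXX____
__________X
_______X__X
________X__
Generation 3: 20 live cells
__X_X______
_X___X__XX_
XX____XXX_X
_______X___
__XX__X____
____XXX____
_________X_
___________
Generation 4: 22 live cells
___________
XXX__XX_XX_
XX____X____
_XX_____X__
___XX_XX___
___XXXX____
_____X_____
___________

Cell (0,6) at generation 4: 0 -> dead

Answer: dead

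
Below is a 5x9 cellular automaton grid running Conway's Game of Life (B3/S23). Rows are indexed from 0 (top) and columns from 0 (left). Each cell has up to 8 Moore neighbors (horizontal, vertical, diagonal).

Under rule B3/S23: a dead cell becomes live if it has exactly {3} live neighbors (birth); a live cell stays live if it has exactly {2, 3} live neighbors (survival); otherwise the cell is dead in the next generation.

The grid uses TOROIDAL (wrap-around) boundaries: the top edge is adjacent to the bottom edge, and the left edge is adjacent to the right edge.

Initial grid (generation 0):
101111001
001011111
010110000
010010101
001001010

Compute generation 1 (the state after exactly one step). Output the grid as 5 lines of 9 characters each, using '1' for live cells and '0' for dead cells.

Answer: 101000000
000000111
010000001
110010110
001000010

Derivation:
Simulating step by step:
Generation 0 (given above): 22 live cells
Generation 1: 14 live cells
(generation 1 grid is the final answer)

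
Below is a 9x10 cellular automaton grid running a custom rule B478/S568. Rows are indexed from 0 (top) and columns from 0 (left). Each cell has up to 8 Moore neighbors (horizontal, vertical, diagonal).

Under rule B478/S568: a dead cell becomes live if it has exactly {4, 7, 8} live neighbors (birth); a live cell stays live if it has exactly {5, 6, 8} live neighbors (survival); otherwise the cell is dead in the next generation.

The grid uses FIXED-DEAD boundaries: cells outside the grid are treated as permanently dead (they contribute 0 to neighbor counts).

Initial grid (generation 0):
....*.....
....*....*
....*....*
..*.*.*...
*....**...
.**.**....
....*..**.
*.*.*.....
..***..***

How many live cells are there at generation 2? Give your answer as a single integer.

Answer: 2

Derivation:
Simulating step by step:
Generation 0 (given above): 27 live cells
Generation 1: 10 live cells
..........
..........
...*.*....
..........
.*.***....
......*...
.*...*....
.......*..
..........
Generation 2: 2 live cells
..........
..........
..........
..........
..........
....**....
..........
..........
..........
Population at generation 2: 2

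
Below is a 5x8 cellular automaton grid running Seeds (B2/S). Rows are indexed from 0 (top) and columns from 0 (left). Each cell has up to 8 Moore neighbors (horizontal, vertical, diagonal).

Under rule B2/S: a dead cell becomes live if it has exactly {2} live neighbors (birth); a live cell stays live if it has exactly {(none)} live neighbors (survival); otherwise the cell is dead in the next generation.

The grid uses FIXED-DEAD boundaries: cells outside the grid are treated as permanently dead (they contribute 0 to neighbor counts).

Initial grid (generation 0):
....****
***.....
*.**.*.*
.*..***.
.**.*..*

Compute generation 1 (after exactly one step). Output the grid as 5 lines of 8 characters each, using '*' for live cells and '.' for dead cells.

Simulating step by step:
Generation 0 (given above): 20 live cells
Generation 1: 4 live cells
(generation 1 grid is the final answer)

Answer: *.**....
........
........
........
*.......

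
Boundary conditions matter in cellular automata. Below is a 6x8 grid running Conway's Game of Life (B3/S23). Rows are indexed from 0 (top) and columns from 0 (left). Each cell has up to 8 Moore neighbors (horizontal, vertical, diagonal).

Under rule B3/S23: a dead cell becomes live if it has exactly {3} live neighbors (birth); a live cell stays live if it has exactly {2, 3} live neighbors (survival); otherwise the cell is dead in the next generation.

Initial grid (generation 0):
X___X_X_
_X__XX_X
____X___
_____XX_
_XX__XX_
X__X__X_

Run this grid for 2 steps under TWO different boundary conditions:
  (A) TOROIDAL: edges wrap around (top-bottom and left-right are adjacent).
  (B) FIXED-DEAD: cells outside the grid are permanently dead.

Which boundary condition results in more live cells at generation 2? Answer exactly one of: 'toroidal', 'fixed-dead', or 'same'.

Answer: fixed-dead

Derivation:
Under TOROIDAL boundary, generation 2:
______X_
XXX___X_
____X_X_
____X___
_XX_X__X
X_______
Population = 13

Under FIXED-DEAD boundary, generation 2:
___XX___
___XX___
____X___
____X___
_XX_X__X
_XXX_XX_
Population = 15

Comparison: toroidal=13, fixed-dead=15 -> fixed-dead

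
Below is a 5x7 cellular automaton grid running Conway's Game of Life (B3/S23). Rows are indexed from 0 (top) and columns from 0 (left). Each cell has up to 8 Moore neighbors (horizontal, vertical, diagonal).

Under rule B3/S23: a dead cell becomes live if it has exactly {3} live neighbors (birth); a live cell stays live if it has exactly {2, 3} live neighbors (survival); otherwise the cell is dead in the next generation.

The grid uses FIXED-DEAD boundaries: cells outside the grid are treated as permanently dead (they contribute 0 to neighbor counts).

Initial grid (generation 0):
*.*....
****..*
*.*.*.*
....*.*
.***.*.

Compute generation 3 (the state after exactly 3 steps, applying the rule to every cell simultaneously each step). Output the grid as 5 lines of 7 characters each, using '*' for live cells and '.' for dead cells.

Simulating step by step:
Generation 0 (given above): 17 live cells
Generation 1: 15 live cells
*.**...
*....*.
*.*.*.*
....*.*
..****.
Generation 2: 15 live cells
.*.....
*.*.**.
.*.**.*
.**...*
...***.
Generation 3: 14 live cells
(generation 3 grid is the final answer)

Answer: .*.....
*.*.**.
*...*.*
.*....*
..****.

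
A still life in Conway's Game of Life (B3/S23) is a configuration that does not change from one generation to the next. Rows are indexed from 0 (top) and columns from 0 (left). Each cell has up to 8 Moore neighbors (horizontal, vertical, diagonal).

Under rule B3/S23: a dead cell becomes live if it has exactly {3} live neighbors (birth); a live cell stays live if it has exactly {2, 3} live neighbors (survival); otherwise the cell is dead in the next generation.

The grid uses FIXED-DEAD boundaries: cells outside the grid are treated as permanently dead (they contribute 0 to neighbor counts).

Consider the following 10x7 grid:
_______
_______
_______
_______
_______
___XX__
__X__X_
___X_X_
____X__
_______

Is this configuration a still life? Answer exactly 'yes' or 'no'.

Compute generation 1 and compare to generation 0 (given above):
Generation 1:
_______
_______
_______
_______
_______
___XX__
__X__X_
___X_X_
____X__
_______
The grids are IDENTICAL -> still life.

Answer: yes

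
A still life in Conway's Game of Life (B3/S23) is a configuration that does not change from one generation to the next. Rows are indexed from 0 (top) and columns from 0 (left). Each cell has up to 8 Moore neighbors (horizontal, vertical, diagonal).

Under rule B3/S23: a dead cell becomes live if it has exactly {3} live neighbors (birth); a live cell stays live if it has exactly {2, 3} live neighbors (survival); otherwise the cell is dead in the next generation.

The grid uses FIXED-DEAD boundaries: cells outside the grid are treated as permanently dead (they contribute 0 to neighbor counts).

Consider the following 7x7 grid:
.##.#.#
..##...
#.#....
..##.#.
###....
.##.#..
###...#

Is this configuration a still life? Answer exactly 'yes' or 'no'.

Answer: no

Derivation:
Compute generation 1 and compare to generation 0 (given above):
Generation 1:
.##....
.......
....#..
#..#...
#...#..
.......
#.##...
Cell (0,4) differs: gen0=1 vs gen1=0 -> NOT a still life.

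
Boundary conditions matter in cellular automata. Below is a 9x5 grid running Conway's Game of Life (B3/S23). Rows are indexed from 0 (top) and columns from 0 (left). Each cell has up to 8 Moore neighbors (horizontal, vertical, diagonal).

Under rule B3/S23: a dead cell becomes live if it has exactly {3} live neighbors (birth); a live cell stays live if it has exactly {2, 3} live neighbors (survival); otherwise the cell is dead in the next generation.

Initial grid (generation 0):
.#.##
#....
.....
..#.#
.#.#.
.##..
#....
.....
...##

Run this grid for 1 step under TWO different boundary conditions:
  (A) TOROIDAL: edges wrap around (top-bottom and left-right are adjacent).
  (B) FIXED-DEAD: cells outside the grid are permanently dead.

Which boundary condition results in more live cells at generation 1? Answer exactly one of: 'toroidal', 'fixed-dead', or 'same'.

Under TOROIDAL boundary, generation 1:
..##.
#...#
.....
..##.
##.#.
###..
.#...
....#
#.###
Population = 18

Under FIXED-DEAD boundary, generation 1:
.....
.....
.....
..##.
.#.#.
###..
.#...
.....
.....
Population = 8

Comparison: toroidal=18, fixed-dead=8 -> toroidal

Answer: toroidal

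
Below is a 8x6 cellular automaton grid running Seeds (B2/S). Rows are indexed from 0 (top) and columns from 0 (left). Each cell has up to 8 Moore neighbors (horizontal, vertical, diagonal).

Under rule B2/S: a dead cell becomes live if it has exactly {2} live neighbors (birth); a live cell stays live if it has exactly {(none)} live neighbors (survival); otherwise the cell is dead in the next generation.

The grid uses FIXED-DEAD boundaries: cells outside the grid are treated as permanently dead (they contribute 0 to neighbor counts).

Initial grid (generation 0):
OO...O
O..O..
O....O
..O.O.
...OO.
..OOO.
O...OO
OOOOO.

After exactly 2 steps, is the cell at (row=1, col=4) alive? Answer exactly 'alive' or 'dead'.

Simulating step by step:
Generation 0 (given above): 22 live cells
Generation 1: 8 live cells
..O.O.
..O..O
..O...
.O....
.O....
.O....
......
......
Generation 2: 7 live cells
.O...O
....O.
...O..
O.....
......
O.O...
......
......

Cell (1,4) at generation 2: 1 -> alive

Answer: alive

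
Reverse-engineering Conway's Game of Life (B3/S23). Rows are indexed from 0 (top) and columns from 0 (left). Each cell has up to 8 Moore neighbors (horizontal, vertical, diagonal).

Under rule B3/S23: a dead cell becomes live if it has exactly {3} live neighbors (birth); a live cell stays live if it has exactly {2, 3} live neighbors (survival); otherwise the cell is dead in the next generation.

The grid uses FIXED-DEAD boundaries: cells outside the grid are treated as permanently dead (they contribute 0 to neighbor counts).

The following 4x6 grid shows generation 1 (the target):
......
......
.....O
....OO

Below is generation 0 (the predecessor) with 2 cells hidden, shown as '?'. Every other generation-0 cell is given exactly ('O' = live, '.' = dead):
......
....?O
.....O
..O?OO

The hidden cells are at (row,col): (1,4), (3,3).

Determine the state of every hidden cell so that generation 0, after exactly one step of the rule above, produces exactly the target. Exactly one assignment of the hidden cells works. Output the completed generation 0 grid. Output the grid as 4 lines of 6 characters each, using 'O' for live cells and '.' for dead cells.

Answer: ......
.....O
.....O
..O.OO

Derivation:
Hidden generation-0 cells (in order): (1,4), (3,3).
A hidden cell only influences target cells in its own 3x3 neighborhood. Try each of the 2^2 = 4 assignments, step the completed generation 0 forward once under B3/S23, and compare with the target:
  (1,4)=. (3,3)=. -> step reproduces the target at every cell -> ACCEPT
  (1,4)=. (3,3)=O -> step gives (2,3)='O' but target has '.' -> reject
  (1,4)=O (3,3)=. -> step gives (1,4)='O' but target has '.' -> reject
  (1,4)=O (3,3)=O -> step gives (1,4)='O' but target has '.' -> reject
Unique solution: (1,4)=dead, (3,3)=dead.
Check: live-neighbor counts of every cell in the completed generation 0:
000011
000021
011243
010222
Applying B3/S23 to generation 0 with these counts gives:
......
......
.....O
....OO
which matches the target exactly.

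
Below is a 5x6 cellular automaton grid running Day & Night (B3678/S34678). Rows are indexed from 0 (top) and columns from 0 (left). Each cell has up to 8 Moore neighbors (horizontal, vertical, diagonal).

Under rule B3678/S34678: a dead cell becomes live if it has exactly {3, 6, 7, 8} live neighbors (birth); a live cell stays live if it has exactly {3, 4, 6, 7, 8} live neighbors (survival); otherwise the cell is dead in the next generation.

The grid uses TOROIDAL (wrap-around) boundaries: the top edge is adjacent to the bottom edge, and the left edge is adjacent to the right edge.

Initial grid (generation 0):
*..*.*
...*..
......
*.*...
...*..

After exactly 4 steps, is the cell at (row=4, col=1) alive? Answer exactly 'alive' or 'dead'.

Answer: alive

Derivation:
Simulating step by step:
Generation 0 (given above): 7 live cells
Generation 1: 7 live cells
..*...
....*.
......
......
***.**
Generation 2: 7 live cells
*...*.
......
......
**...*
.*.*..
Generation 3: 6 live cells
......
......
*.....
*.*...
.**.*.
Generation 4: 5 live cells
......
......
.*....
...*.*
.*.*..

Cell (4,1) at generation 4: 1 -> alive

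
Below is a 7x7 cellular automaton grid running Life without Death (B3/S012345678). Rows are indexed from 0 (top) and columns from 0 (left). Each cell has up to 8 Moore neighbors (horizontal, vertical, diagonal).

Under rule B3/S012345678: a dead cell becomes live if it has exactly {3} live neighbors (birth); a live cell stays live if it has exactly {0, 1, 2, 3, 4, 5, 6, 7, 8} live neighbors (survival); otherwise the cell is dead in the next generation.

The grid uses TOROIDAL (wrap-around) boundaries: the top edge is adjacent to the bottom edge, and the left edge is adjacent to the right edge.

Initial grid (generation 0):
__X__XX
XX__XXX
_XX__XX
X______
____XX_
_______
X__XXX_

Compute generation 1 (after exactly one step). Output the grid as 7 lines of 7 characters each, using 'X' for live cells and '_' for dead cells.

Answer: __X__XX
XX_XXXX
_XX_XXX
XX__X__
____XX_
___X__X
X__XXX_

Derivation:
Simulating step by step:
Generation 0 (given above): 19 live cells
Generation 1: 25 live cells
(generation 1 grid is the final answer)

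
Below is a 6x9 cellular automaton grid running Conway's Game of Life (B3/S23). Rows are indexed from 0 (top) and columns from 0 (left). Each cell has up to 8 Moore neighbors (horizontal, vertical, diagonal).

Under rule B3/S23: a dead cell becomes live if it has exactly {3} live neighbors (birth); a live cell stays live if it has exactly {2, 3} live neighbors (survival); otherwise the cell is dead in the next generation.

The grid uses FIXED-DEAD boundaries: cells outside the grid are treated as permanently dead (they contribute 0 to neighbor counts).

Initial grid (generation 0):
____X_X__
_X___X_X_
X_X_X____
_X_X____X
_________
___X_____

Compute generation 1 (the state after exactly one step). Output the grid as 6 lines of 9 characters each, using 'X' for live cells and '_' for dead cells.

Answer: _____XX__
_X_XXXX__
X_XXX____
_XXX_____
__X______
_________

Derivation:
Simulating step by step:
Generation 0 (given above): 12 live cells
Generation 1: 15 live cells
(generation 1 grid is the final answer)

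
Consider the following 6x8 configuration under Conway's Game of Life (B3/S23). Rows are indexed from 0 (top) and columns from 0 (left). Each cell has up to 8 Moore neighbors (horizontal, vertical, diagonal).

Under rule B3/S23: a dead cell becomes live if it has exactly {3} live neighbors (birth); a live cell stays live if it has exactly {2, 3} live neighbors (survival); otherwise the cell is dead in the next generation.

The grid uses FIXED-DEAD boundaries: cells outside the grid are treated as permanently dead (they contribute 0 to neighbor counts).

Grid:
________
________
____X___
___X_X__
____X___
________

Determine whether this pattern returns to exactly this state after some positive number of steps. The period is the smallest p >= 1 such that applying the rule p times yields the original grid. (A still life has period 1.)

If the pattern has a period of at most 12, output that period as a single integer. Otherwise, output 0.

Simulating and comparing each generation to the original:
Gen 0 (original, given above): 4 live cells
Gen 1: 4 live cells, MATCHES original -> period = 1

Answer: 1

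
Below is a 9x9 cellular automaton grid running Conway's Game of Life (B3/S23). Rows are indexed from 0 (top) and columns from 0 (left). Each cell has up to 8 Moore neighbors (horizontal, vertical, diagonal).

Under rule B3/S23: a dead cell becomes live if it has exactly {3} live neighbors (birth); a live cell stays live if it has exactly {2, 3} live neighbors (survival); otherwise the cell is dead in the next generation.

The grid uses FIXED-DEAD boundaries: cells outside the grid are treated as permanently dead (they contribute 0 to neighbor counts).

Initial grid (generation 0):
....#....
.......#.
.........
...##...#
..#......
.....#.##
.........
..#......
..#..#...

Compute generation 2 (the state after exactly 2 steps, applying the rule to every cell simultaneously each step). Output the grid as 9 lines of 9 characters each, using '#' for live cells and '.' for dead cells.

Answer: .........
.........
.........
...##....
...##....
.........
.........
.........
.........

Derivation:
Simulating step by step:
Generation 0 (given above): 12 live cells
Generation 1: 5 live cells
.........
.........
.........
...#.....
...##..##
.........
.........
.........
.........
Generation 2: 4 live cells
(generation 2 grid is the final answer)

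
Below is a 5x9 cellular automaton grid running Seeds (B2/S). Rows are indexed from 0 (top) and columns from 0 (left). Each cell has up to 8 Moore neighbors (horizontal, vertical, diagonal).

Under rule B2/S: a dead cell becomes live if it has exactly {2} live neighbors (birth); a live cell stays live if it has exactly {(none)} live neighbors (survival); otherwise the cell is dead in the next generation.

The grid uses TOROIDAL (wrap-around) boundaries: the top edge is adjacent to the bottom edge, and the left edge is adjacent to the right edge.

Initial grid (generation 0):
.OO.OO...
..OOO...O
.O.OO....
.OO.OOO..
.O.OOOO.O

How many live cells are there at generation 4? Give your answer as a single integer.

Simulating step by step:
Generation 0 (given above): 22 live cells
Generation 1: 3 live cells
........O
.........
......OO.
.........
.........
Generation 2: 4 live cells
.........
......O.O
.........
......OO.
.........
Generation 3: 6 live cells
.......O.
.......O.
.....O..O
.........
......OO.
Generation 4: 5 live cells
.........
.........
......OO.
.....O..O
........O
Population at generation 4: 5

Answer: 5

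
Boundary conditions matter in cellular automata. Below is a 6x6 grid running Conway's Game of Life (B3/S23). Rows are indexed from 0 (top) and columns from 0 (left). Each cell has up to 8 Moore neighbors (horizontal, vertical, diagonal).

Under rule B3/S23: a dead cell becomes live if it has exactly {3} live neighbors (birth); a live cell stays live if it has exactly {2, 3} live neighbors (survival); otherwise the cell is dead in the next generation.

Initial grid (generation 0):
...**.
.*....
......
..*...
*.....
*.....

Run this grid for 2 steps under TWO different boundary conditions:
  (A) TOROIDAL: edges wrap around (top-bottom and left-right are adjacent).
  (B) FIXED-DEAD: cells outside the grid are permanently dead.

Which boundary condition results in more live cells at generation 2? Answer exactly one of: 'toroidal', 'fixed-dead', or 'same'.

Answer: same

Derivation:
Under TOROIDAL boundary, generation 2:
......
......
......
......
......
......
Population = 0

Under FIXED-DEAD boundary, generation 2:
......
......
......
......
......
......
Population = 0

Comparison: toroidal=0, fixed-dead=0 -> same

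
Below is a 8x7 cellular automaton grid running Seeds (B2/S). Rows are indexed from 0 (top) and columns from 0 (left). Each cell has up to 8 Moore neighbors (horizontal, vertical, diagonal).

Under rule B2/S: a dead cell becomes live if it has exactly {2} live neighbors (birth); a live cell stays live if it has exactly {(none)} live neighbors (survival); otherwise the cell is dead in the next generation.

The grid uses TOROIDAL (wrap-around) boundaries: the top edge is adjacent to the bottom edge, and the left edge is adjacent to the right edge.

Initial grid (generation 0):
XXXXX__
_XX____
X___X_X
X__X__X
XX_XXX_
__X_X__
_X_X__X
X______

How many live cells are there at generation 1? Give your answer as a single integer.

Simulating step by step:
Generation 0 (given above): 24 live cells
Generation 1: 4 live cells
______X
_______
_______
_______
_______
_______
____XX_
_____X_
Population at generation 1: 4

Answer: 4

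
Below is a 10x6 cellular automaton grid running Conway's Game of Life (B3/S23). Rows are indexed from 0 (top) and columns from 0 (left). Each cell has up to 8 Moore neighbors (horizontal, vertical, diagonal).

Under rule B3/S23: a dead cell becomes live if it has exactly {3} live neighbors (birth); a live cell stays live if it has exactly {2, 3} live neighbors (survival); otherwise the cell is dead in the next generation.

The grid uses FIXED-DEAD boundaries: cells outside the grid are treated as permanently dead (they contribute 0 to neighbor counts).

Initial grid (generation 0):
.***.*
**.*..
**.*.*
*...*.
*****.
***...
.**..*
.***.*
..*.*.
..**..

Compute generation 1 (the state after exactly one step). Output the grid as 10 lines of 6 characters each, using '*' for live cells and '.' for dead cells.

Answer: **.**.
...*..
...*..
.....*
....*.
....*.
....*.
.....*
....*.
..**..

Derivation:
Simulating step by step:
Generation 0 (given above): 32 live cells
Generation 1: 14 live cells
(generation 1 grid is the final answer)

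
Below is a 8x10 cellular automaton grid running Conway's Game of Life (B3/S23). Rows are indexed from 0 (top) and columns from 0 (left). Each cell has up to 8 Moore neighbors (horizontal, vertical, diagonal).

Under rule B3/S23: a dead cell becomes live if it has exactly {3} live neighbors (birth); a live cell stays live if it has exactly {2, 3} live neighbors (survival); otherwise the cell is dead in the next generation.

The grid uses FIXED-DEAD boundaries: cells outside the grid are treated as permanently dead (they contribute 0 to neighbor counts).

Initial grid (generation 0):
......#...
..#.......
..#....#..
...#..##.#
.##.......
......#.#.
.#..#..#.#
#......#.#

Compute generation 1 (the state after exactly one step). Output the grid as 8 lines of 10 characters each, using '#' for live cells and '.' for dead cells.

Simulating step by step:
Generation 0 (given above): 19 live cells
Generation 1: 20 live cells
(generation 1 grid is the final answer)

Answer: ..........
..........
..##..###.
.#.#..###.
..#...#.#.
.##....##.
......##.#
..........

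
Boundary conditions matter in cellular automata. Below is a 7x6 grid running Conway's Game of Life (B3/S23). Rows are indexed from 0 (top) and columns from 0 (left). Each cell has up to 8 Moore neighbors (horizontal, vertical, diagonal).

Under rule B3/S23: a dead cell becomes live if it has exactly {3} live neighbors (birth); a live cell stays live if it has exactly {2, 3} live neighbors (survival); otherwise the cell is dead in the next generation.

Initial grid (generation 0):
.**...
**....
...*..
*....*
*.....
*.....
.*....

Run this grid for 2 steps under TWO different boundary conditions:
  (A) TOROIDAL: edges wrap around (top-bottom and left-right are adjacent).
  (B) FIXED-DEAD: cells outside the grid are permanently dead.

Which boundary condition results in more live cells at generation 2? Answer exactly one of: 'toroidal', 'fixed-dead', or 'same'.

Under TOROIDAL boundary, generation 2:
..*...
***...
.*...*
.....*
......
.....*
*.*...
Population = 10

Under FIXED-DEAD boundary, generation 2:
*.*...
......
**....
......
**....
**....
......
Population = 8

Comparison: toroidal=10, fixed-dead=8 -> toroidal

Answer: toroidal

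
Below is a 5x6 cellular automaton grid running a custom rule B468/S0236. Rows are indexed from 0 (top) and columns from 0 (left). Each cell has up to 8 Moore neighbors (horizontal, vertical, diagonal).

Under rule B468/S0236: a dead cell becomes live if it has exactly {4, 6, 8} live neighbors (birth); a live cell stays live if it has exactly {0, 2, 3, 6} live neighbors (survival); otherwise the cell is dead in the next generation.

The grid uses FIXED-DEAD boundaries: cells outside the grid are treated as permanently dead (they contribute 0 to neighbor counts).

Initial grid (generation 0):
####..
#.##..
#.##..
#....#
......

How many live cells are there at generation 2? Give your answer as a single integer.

Answer: 7

Derivation:
Simulating step by step:
Generation 0 (given above): 12 live cells
Generation 1: 8 live cells
#..#..
#.#...
#.##..
.....#
......
Generation 2: 7 live cells
......
#.##..
.###..
.....#
......
Population at generation 2: 7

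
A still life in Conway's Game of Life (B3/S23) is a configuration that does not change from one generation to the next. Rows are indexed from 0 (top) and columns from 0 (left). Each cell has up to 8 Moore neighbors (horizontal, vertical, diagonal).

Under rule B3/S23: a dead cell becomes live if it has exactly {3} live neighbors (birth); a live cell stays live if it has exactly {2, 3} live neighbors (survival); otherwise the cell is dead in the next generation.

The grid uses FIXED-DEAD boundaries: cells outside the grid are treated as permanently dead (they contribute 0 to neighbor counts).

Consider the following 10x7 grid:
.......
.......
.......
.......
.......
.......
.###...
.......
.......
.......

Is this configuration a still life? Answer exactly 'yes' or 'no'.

Answer: no

Derivation:
Compute generation 1 and compare to generation 0 (given above):
Generation 1:
.......
.......
.......
.......
.......
..#....
..#....
..#....
.......
.......
Cell (5,2) differs: gen0=0 vs gen1=1 -> NOT a still life.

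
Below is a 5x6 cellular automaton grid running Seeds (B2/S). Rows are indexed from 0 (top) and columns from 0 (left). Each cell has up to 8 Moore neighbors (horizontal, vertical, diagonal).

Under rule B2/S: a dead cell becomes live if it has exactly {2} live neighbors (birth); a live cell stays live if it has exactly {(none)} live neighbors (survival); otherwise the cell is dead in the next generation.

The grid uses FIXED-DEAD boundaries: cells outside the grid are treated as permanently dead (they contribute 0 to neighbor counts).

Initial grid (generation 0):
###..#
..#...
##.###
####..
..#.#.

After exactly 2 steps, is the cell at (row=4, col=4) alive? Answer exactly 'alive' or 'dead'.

Simulating step by step:
Generation 0 (given above): 16 live cells
Generation 1: 2 live cells
...#..
......
......
......
#.....
Generation 2: 0 live cells
......
......
......
......
......

Cell (4,4) at generation 2: 0 -> dead

Answer: dead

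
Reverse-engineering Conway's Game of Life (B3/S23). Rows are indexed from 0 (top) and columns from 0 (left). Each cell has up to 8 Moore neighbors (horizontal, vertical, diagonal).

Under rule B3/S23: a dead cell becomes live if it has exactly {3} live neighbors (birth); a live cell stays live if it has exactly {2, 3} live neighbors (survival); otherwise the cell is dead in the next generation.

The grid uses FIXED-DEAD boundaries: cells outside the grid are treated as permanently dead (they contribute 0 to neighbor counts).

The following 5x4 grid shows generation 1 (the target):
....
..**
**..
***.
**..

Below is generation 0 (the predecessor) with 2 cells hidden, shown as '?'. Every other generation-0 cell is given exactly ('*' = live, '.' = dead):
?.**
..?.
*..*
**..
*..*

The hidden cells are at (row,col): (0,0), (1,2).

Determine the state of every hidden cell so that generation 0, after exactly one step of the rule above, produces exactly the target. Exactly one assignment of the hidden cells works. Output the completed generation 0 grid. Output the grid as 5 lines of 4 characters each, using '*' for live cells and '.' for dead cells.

Hidden generation-0 cells (in order): (0,0), (1,2).
A hidden cell only influences target cells in its own 3x3 neighborhood. Try each of the 2^2 = 4 assignments, step the completed generation 0 forward once under B3/S23, and compare with the target:
  (0,0)=. (1,2)=. -> step reproduces the target at every cell -> ACCEPT
  (0,0)=. (1,2)=* -> step gives (0,2)='*' but target has '.' -> reject
  (0,0)=* (1,2)=. -> step gives (1,1)='*' but target has '.' -> reject
  (0,0)=* (1,2)=* -> step gives (0,1)='*' but target has '.' -> reject
Unique solution: (0,0)=dead, (1,2)=dead.
Check: live-neighbor counts of every cell in the completed generation 0:
0111
1233
2320
3332
2320
Applying B3/S23 to generation 0 with these counts gives:
....
..**
**..
***.
**..
which matches the target exactly.

Answer: ..**
....
*..*
**..
*..*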